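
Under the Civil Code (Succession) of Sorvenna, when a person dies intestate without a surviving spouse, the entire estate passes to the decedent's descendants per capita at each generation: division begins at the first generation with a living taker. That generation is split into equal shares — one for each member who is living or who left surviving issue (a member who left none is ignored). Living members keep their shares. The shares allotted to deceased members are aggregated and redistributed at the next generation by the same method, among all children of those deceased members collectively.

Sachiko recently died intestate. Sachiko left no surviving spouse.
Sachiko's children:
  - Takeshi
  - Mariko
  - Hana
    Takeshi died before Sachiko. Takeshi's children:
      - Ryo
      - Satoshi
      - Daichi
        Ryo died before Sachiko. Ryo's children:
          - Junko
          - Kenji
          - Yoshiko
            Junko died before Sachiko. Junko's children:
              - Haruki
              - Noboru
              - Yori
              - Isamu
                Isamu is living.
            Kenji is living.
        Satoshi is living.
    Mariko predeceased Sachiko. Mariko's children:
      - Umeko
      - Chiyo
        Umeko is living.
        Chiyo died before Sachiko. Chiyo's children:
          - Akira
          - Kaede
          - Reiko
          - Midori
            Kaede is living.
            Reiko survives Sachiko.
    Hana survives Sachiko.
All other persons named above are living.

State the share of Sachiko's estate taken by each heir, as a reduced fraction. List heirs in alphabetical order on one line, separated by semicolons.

Akira 4/105; Daichi 2/15; Hana 1/3; Haruki 1/105; Isamu 1/105; Kaede 4/105; Kenji 4/105; Midori 4/105; Noboru 1/105; Reiko 4/105; Satoshi 2/15; Umeko 2/15; Yori 1/105; Yoshiko 4/105

There is no surviving spouse, so the entire estate passes to Sachiko's descendants per capita at each generation.
At generation 1 (Takeshi, Mariko, Hana) there are 3 shares of (1)/3 = 1/3 each.
Living: Hana — each takes 1/3.
Deceased: Takeshi and Mariko. Their combined 2/3 is pooled and carried to generation 2.
At generation 2 (Ryo, Satoshi, Daichi, Umeko, Chiyo) there are 5 shares of (2/3)/5 = 2/15 each.
Living: Satoshi, Daichi, and Umeko — each takes 2/15.
Deceased: Ryo and Chiyo. Their combined 4/15 is pooled and carried to generation 3.
At generation 3 (Junko, Kenji, Yoshiko, Akira, Kaede, Reiko, Midori) there are 7 shares of (4/15)/7 = 4/105 each.
Living: Kenji, Yoshiko, Akira, Kaede, Reiko, and Midori — each takes 4/105.
Deceased: Junko. That 4/105 share is carried to generation 4.
At generation 4 (Haruki, Noboru, Yori, Isamu) there are 4 shares of (4/105)/4 = 1/105 each.
Living: Haruki, Noboru, Yori, and Isamu — each takes 1/105.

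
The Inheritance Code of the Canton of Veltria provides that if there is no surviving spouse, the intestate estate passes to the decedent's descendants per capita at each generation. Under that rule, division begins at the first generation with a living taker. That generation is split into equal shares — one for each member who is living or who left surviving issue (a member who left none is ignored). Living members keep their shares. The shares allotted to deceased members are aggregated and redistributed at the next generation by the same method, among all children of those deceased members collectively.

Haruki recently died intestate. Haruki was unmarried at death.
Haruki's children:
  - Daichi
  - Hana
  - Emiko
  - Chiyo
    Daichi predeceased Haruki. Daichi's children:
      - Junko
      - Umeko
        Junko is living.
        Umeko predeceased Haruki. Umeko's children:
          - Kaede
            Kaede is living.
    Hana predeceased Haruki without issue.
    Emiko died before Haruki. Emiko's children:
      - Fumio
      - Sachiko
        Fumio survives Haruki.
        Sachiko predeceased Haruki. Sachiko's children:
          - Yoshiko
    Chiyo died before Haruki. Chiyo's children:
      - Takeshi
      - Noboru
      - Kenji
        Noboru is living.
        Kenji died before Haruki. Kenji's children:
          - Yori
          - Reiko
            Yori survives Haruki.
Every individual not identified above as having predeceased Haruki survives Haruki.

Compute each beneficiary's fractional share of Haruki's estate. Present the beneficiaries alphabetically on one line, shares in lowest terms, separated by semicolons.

Fumio 1/7; Junko 1/7; Kaede 3/28; Noboru 1/7; Reiko 3/28; Takeshi 1/7; Yori 3/28; Yoshiko 3/28

There is no surviving spouse, so the entire estate passes to Haruki's descendants per capita at each generation.
No one at generation 1 (Daichi, Emiko, Chiyo) is living; moving to the next generation.
At generation 2 (Junko, Umeko, Fumio, Sachiko, Takeshi, Noboru, Kenji) there are 7 shares of (1)/7 = 1/7 each.
Living: Junko, Fumio, Takeshi, and Noboru — each takes 1/7.
Deceased: Umeko, Sachiko, and Kenji. Their combined 3/7 is pooled and carried to generation 3.
At generation 3 (Kaede, Yoshiko, Yori, Reiko) there are 4 shares of (3/7)/4 = 3/28 each.
Living: Kaede, Yoshiko, Yori, and Reiko — each takes 3/28.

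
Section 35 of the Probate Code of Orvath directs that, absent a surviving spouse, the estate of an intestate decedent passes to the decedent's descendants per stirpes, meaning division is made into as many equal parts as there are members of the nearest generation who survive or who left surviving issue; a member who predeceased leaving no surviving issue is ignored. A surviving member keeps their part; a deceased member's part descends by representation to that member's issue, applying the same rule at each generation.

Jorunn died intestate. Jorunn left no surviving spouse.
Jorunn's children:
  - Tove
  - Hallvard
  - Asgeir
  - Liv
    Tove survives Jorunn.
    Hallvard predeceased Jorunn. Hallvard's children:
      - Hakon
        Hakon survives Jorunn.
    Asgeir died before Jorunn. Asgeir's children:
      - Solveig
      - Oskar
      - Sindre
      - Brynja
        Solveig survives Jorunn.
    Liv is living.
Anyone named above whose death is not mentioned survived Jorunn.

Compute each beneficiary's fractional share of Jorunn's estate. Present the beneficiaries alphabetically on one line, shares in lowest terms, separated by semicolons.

There is no surviving spouse, so the entire estate passes to Jorunn's descendants per stirpes.
The estate is divided into 4 equal shares of 1/4 among Tove, Hallvard, Asgeir, Liv.
Tove is living and takes 1/4.
Hallvard predeceased; the 1/4 allotted to Hallvard's branch passes to Hallvard's issue by representation.
Hakon is the sole taker at this level and receives the full 1/4.
Asgeir predeceased; the 1/4 allotted to Asgeir's branch passes to Asgeir's issue by representation.
The 1/4 is divided into 4 equal shares of 1/16 among Solveig, Oskar, Sindre, Brynja.
Solveig is living and takes 1/16.
Oskar is living and takes 1/16.
Sindre is living and takes 1/16.
Brynja is living and takes 1/16.
Liv is living and takes 1/4.

Brynja 1/16; Hakon 1/4; Liv 1/4; Oskar 1/16; Sindre 1/16; Solveig 1/16; Tove 1/4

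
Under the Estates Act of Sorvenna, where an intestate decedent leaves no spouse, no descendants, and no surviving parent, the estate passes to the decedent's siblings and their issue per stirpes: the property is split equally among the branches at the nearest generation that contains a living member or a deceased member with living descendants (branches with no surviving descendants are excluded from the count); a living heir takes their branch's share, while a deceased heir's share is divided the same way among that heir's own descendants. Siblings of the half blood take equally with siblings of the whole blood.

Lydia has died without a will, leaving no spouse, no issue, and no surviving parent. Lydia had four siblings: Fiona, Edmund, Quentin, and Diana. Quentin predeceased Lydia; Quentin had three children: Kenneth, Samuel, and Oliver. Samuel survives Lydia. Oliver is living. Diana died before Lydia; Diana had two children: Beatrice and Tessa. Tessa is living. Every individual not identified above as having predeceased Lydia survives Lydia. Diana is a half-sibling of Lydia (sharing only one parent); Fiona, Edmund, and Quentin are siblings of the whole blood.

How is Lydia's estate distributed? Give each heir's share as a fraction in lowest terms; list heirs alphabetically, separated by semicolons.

No spouse, descendants, or parent survives, so the estate passes to Lydia's siblings per stirpes.
Half-blood and whole-blood siblings take equally under the stated rule.
The estate is divided into 4 equal shares of 1/4 among Fiona, Edmund, Quentin, Diana.
Fiona is living and takes 1/4.
Edmund is living and takes 1/4.
Quentin predeceased; the 1/4 allotted to Quentin's branch passes to Quentin's issue by representation.
The 1/4 is divided into 3 equal shares of 1/12 among Kenneth, Samuel, Oliver.
Kenneth is living and takes 1/12.
Samuel is living and takes 1/12.
Oliver is living and takes 1/12.
Diana predeceased; the 1/4 allotted to Diana's branch passes to Diana's issue by representation.
The 1/4 is divided into 2 equal shares of 1/8 among Beatrice, Tessa.
Beatrice is living and takes 1/8.
Tessa is living and takes 1/8.

Beatrice 1/8; Edmund 1/4; Fiona 1/4; Kenneth 1/12; Oliver 1/12; Samuel 1/12; Tessa 1/8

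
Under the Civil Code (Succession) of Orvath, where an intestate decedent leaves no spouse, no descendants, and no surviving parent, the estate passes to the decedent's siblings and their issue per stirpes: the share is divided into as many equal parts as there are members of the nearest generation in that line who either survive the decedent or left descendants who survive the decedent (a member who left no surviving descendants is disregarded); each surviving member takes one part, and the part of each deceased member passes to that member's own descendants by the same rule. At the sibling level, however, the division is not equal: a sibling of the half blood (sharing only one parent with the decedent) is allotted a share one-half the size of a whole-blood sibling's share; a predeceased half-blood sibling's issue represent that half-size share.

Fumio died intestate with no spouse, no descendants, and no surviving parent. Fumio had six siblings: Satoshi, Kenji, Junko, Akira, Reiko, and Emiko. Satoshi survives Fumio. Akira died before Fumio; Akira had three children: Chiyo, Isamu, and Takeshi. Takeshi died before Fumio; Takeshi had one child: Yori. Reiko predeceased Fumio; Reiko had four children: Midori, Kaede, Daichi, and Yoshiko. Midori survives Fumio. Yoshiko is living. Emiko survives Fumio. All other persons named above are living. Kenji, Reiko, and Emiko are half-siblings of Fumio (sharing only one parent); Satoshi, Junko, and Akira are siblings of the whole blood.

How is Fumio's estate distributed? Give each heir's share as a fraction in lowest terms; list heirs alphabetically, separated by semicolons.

Chiyo 2/27; Daichi 1/36; Emiko 1/9; Isamu 2/27; Junko 2/9; Kaede 1/36; Kenji 1/9; Midori 1/36; Satoshi 2/9; Yori 2/27; Yoshiko 1/36

No spouse, descendants, or parent survives, so the estate passes to Fumio's siblings per stirpes.
Half-blood siblings count for one-half the weight of whole-blood siblings at the initial division.
Dividing 1 in proportion to weights (total weight 9/2): Satoshi (weight 1) → 2/9; Kenji (weight 1/2) → 1/9; Junko (weight 1) → 2/9; Akira (weight 1) → 2/9; Reiko (weight 1/2) → 1/9; Emiko (weight 1/2) → 1/9.
Satoshi is living and takes 2/9.
Kenji is living and takes 1/9.
Junko is living and takes 2/9.
Akira predeceased; the 2/9 allotted to Akira's branch passes to Akira's issue by representation.
The 2/9 is divided into 3 equal shares of 2/27 among Chiyo, Isamu, Takeshi.
Chiyo is living and takes 2/27.
Isamu is living and takes 2/27.
Takeshi predeceased; the 2/27 allotted to Takeshi's branch passes to Takeshi's issue by representation.
Yori is the sole taker at this level and receives the full 2/27.
Reiko predeceased; the 1/9 allotted to Reiko's branch passes to Reiko's issue by representation.
The 1/9 is divided into 4 equal shares of 1/36 among Midori, Kaede, Daichi, Yoshiko.
Midori is living and takes 1/36.
Kaede is living and takes 1/36.
Daichi is living and takes 1/36.
Yoshiko is living and takes 1/36.
Emiko is living and takes 1/9.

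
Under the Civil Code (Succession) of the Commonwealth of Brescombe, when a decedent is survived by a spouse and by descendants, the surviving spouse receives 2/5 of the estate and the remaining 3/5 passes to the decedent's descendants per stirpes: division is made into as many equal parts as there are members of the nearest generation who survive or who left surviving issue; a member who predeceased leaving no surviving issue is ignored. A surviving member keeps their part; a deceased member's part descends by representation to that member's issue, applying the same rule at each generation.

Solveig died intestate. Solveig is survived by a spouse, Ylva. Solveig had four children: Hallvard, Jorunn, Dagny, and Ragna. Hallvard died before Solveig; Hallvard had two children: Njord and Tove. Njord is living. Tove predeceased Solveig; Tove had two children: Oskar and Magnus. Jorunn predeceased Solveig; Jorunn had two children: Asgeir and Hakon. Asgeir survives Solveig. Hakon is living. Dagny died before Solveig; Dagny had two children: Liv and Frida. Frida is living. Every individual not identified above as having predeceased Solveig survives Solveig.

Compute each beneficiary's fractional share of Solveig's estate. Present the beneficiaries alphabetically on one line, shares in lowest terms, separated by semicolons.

Ylva, as surviving spouse, takes 2/5.
The remaining 3/5 passes to Solveig's descendants per stirpes.
The 3/5 is divided into 4 equal shares of 3/20 among Hallvard, Jorunn, Dagny, Ragna.
Hallvard predeceased; the 3/20 allotted to Hallvard's branch passes to Hallvard's issue by representation.
The 3/20 is divided into 2 equal shares of 3/40 among Njord, Tove.
Njord is living and takes 3/40.
Tove predeceased; the 3/40 allotted to Tove's branch passes to Tove's issue by representation.
The 3/40 is divided into 2 equal shares of 3/80 among Oskar, Magnus.
Oskar is living and takes 3/80.
Magnus is living and takes 3/80.
Jorunn predeceased; the 3/20 allotted to Jorunn's branch passes to Jorunn's issue by representation.
The 3/20 is divided into 2 equal shares of 3/40 among Asgeir, Hakon.
Asgeir is living and takes 3/40.
Hakon is living and takes 3/40.
Dagny predeceased; the 3/20 allotted to Dagny's branch passes to Dagny's issue by representation.
The 3/20 is divided into 2 equal shares of 3/40 among Liv, Frida.
Liv is living and takes 3/40.
Frida is living and takes 3/40.
Ragna is living and takes 3/20.

Asgeir 3/40; Frida 3/40; Hakon 3/40; Liv 3/40; Magnus 3/80; Njord 3/40; Oskar 3/80; Ragna 3/20; Ylva 2/5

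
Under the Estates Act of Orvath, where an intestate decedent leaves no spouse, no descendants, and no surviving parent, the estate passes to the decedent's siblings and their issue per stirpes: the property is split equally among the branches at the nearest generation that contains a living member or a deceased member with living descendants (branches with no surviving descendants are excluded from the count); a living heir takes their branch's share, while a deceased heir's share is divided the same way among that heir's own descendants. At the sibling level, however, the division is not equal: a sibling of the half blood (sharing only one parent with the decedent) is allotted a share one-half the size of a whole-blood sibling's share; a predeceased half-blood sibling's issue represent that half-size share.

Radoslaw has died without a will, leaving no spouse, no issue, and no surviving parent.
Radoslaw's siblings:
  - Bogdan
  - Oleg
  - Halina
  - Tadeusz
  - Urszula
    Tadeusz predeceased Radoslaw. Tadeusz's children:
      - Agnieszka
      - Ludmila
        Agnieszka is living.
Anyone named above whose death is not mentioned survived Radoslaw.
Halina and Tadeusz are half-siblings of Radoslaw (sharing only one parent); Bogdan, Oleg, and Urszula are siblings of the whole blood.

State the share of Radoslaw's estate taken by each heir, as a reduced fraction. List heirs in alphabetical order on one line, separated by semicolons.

Agnieszka 1/16; Bogdan 1/4; Halina 1/8; Ludmila 1/16; Oleg 1/4; Urszula 1/4

No spouse, descendants, or parent survives, so the estate passes to Radoslaw's siblings per stirpes.
Half-blood siblings count for one-half the weight of whole-blood siblings at the initial division.
Dividing 1 in proportion to weights (total weight 4): Bogdan (weight 1) → 1/4; Oleg (weight 1) → 1/4; Halina (weight 1/2) → 1/8; Tadeusz (weight 1/2) → 1/8; Urszula (weight 1) → 1/4.
Bogdan is living and takes 1/4.
Oleg is living and takes 1/4.
Halina is living and takes 1/8.
Tadeusz predeceased; the 1/8 allotted to Tadeusz's branch passes to Tadeusz's issue by representation.
The 1/8 is divided into 2 equal shares of 1/16 among Agnieszka, Ludmila.
Agnieszka is living and takes 1/16.
Ludmila is living and takes 1/16.
Urszula is living and takes 1/4.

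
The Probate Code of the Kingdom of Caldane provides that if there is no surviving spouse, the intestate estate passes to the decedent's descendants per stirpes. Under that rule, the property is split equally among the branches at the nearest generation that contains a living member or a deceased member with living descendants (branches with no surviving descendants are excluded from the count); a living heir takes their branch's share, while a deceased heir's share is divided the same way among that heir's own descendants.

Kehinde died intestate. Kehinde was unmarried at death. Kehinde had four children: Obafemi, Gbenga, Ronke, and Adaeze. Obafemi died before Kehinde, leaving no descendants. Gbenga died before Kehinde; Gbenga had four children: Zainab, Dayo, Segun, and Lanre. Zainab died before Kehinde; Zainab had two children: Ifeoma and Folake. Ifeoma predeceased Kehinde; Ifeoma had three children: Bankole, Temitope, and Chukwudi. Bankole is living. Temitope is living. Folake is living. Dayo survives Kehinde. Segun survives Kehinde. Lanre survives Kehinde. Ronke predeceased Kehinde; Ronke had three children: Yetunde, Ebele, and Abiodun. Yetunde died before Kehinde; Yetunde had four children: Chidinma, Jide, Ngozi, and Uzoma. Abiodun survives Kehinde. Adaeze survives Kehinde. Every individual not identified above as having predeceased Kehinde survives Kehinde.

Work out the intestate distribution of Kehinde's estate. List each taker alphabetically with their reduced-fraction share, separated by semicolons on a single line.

There is no surviving spouse, so the entire estate passes to Kehinde's descendants per stirpes.
Obafemi left no surviving issue, so that branch lapses and is disregarded.
The estate is divided into 3 equal shares of 1/3 among Gbenga, Ronke, Adaeze.
Gbenga predeceased; the 1/3 allotted to Gbenga's branch passes to Gbenga's issue by representation.
The 1/3 is divided into 4 equal shares of 1/12 among Zainab, Dayo, Segun, Lanre.
Zainab predeceased; the 1/12 allotted to Zainab's branch passes to Zainab's issue by representation.
The 1/12 is divided into 2 equal shares of 1/24 among Ifeoma, Folake.
Ifeoma predeceased; the 1/24 allotted to Ifeoma's branch passes to Ifeoma's issue by representation.
The 1/24 is divided into 3 equal shares of 1/72 among Bankole, Temitope, Chukwudi.
Bankole is living and takes 1/72.
Temitope is living and takes 1/72.
Chukwudi is living and takes 1/72.
Folake is living and takes 1/24.
Dayo is living and takes 1/12.
Segun is living and takes 1/12.
Lanre is living and takes 1/12.
Ronke predeceased; the 1/3 allotted to Ronke's branch passes to Ronke's issue by representation.
The 1/3 is divided into 3 equal shares of 1/9 among Yetunde, Ebele, Abiodun.
Yetunde predeceased; the 1/9 allotted to Yetunde's branch passes to Yetunde's issue by representation.
The 1/9 is divided into 4 equal shares of 1/36 among Chidinma, Jide, Ngozi, Uzoma.
Chidinma is living and takes 1/36.
Jide is living and takes 1/36.
Ngozi is living and takes 1/36.
Uzoma is living and takes 1/36.
Ebele is living and takes 1/9.
Abiodun is living and takes 1/9.
Adaeze is living and takes 1/3.

Abiodun 1/9; Adaeze 1/3; Bankole 1/72; Chidinma 1/36; Chukwudi 1/72; Dayo 1/12; Ebele 1/9; Folake 1/24; Jide 1/36; Lanre 1/12; Ngozi 1/36; Segun 1/12; Temitope 1/72; Uzoma 1/36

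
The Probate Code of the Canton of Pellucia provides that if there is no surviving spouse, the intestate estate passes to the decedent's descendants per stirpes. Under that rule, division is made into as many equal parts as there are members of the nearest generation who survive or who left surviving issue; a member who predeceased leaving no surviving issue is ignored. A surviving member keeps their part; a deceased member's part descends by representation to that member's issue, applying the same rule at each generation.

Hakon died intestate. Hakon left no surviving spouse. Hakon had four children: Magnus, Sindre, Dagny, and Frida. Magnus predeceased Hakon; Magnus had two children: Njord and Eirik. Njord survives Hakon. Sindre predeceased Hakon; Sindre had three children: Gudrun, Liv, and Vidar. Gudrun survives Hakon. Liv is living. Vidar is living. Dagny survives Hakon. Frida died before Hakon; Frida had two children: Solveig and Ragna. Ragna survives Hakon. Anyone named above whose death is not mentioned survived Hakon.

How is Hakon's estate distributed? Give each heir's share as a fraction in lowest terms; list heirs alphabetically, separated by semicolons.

There is no surviving spouse, so the entire estate passes to Hakon's descendants per stirpes.
The estate is divided into 4 equal shares of 1/4 among Magnus, Sindre, Dagny, Frida.
Magnus predeceased; the 1/4 allotted to Magnus's branch passes to Magnus's issue by representation.
The 1/4 is divided into 2 equal shares of 1/8 among Njord, Eirik.
Njord is living and takes 1/8.
Eirik is living and takes 1/8.
Sindre predeceased; the 1/4 allotted to Sindre's branch passes to Sindre's issue by representation.
The 1/4 is divided into 3 equal shares of 1/12 among Gudrun, Liv, Vidar.
Gudrun is living and takes 1/12.
Liv is living and takes 1/12.
Vidar is living and takes 1/12.
Dagny is living and takes 1/4.
Frida predeceased; the 1/4 allotted to Frida's branch passes to Frida's issue by representation.
The 1/4 is divided into 2 equal shares of 1/8 among Solveig, Ragna.
Solveig is living and takes 1/8.
Ragna is living and takes 1/8.

Dagny 1/4; Eirik 1/8; Gudrun 1/12; Liv 1/12; Njord 1/8; Ragna 1/8; Solveig 1/8; Vidar 1/12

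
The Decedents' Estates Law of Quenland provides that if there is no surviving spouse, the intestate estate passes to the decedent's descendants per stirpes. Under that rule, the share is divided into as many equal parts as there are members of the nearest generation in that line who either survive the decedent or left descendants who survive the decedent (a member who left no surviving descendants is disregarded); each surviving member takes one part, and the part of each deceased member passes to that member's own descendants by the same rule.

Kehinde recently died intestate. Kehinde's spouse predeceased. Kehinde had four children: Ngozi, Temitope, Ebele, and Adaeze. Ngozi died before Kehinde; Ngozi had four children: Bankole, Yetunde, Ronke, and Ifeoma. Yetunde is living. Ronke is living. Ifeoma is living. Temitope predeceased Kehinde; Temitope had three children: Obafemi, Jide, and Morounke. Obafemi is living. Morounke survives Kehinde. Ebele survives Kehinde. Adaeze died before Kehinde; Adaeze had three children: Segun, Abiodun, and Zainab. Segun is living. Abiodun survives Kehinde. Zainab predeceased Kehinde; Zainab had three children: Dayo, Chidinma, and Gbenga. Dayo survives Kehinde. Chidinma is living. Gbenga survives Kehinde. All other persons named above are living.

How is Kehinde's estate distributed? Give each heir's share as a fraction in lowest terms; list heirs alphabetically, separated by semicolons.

There is no surviving spouse, so the entire estate passes to Kehinde's descendants per stirpes.
The estate is divided into 4 equal shares of 1/4 among Ngozi, Temitope, Ebele, Adaeze.
Ngozi predeceased; the 1/4 allotted to Ngozi's branch passes to Ngozi's issue by representation.
The 1/4 is divided into 4 equal shares of 1/16 among Bankole, Yetunde, Ronke, Ifeoma.
Bankole is living and takes 1/16.
Yetunde is living and takes 1/16.
Ronke is living and takes 1/16.
Ifeoma is living and takes 1/16.
Temitope predeceased; the 1/4 allotted to Temitope's branch passes to Temitope's issue by representation.
The 1/4 is divided into 3 equal shares of 1/12 among Obafemi, Jide, Morounke.
Obafemi is living and takes 1/12.
Jide is living and takes 1/12.
Morounke is living and takes 1/12.
Ebele is living and takes 1/4.
Adaeze predeceased; the 1/4 allotted to Adaeze's branch passes to Adaeze's issue by representation.
The 1/4 is divided into 3 equal shares of 1/12 among Segun, Abiodun, Zainab.
Segun is living and takes 1/12.
Abiodun is living and takes 1/12.
Zainab predeceased; the 1/12 allotted to Zainab's branch passes to Zainab's issue by representation.
The 1/12 is divided into 3 equal shares of 1/36 among Dayo, Chidinma, Gbenga.
Dayo is living and takes 1/36.
Chidinma is living and takes 1/36.
Gbenga is living and takes 1/36.

Abiodun 1/12; Bankole 1/16; Chidinma 1/36; Dayo 1/36; Ebele 1/4; Gbenga 1/36; Ifeoma 1/16; Jide 1/12; Morounke 1/12; Obafemi 1/12; Ronke 1/16; Segun 1/12; Yetunde 1/16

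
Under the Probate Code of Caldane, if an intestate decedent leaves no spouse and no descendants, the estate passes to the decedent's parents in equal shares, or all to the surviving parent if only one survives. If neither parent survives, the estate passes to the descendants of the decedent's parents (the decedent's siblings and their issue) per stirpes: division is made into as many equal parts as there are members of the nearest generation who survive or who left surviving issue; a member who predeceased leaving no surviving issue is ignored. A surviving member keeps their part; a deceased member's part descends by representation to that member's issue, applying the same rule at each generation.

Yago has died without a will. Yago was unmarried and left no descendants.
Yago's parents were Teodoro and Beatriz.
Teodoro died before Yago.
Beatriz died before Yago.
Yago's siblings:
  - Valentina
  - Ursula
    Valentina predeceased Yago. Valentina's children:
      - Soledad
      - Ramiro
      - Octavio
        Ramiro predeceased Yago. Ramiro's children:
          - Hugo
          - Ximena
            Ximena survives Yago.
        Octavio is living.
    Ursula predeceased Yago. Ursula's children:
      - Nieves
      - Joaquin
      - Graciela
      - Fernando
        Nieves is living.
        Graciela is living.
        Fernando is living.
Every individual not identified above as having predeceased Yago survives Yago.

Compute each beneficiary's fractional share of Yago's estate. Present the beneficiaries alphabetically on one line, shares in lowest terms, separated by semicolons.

Neither parent survives and there are no descendants, so the estate passes to Yago's siblings and their issue per stirpes.
The estate is divided into 2 equal shares of 1/2 among Valentina, Ursula.
Valentina predeceased; the 1/2 allotted to Valentina's branch passes to Valentina's issue by representation.
The 1/2 is divided into 3 equal shares of 1/6 among Soledad, Ramiro, Octavio.
Soledad is living and takes 1/6.
Ramiro predeceased; the 1/6 allotted to Ramiro's branch passes to Ramiro's issue by representation.
The 1/6 is divided into 2 equal shares of 1/12 among Hugo, Ximena.
Hugo is living and takes 1/12.
Ximena is living and takes 1/12.
Octavio is living and takes 1/6.
Ursula predeceased; the 1/2 allotted to Ursula's branch passes to Ursula's issue by representation.
The 1/2 is divided into 4 equal shares of 1/8 among Nieves, Joaquin, Graciela, Fernando.
Nieves is living and takes 1/8.
Joaquin is living and takes 1/8.
Graciela is living and takes 1/8.
Fernando is living and takes 1/8.

Fernando 1/8; Graciela 1/8; Hugo 1/12; Joaquin 1/8; Nieves 1/8; Octavio 1/6; Soledad 1/6; Ximena 1/12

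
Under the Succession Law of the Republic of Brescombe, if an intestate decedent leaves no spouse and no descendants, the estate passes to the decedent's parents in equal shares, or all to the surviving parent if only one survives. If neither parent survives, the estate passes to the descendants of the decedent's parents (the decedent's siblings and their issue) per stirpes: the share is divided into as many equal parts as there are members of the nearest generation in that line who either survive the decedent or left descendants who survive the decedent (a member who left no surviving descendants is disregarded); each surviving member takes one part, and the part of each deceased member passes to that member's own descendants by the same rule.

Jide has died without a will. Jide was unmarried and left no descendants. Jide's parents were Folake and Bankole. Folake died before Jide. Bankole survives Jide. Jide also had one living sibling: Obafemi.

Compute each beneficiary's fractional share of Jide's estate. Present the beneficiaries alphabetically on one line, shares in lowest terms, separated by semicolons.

Only one parent, Bankole, survives, so Bankole takes the entire estate. The siblings take nothing because a surviving parent has priority.

Bankole 1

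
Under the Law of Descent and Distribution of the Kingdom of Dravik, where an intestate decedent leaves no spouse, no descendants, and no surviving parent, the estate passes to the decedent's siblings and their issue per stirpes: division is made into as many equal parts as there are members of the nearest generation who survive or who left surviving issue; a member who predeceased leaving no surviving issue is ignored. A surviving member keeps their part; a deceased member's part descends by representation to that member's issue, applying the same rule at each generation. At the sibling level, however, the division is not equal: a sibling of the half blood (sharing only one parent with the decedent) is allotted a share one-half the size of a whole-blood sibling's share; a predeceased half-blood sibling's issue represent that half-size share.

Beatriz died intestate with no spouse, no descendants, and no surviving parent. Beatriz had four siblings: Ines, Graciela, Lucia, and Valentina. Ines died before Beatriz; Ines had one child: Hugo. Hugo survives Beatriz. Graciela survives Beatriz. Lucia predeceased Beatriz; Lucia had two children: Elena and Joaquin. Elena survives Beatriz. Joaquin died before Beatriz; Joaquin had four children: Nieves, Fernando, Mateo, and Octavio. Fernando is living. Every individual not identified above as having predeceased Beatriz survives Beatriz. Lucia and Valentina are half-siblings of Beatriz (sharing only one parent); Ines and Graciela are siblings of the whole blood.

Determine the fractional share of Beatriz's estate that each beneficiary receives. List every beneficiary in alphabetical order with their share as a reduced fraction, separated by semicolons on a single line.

Elena 1/12; Fernando 1/48; Graciela 1/3; Hugo 1/3; Mateo 1/48; Nieves 1/48; Octavio 1/48; Valentina 1/6

No spouse, descendants, or parent survives, so the estate passes to Beatriz's siblings per stirpes.
Half-blood siblings count for one-half the weight of whole-blood siblings at the initial division.
Dividing 1 in proportion to weights (total weight 3): Ines (weight 1) → 1/3; Graciela (weight 1) → 1/3; Lucia (weight 1/2) → 1/6; Valentina (weight 1/2) → 1/6.
Ines predeceased; the 1/3 allotted to Ines's branch passes to Ines's issue by representation.
Hugo is the sole taker at this level and receives the full 1/3.
Graciela is living and takes 1/3.
Lucia predeceased; the 1/6 allotted to Lucia's branch passes to Lucia's issue by representation.
The 1/6 is divided into 2 equal shares of 1/12 among Elena, Joaquin.
Elena is living and takes 1/12.
Joaquin predeceased; the 1/12 allotted to Joaquin's branch passes to Joaquin's issue by representation.
The 1/12 is divided into 4 equal shares of 1/48 among Nieves, Fernando, Mateo, Octavio.
Nieves is living and takes 1/48.
Fernando is living and takes 1/48.
Mateo is living and takes 1/48.
Octavio is living and takes 1/48.
Valentina is living and takes 1/6.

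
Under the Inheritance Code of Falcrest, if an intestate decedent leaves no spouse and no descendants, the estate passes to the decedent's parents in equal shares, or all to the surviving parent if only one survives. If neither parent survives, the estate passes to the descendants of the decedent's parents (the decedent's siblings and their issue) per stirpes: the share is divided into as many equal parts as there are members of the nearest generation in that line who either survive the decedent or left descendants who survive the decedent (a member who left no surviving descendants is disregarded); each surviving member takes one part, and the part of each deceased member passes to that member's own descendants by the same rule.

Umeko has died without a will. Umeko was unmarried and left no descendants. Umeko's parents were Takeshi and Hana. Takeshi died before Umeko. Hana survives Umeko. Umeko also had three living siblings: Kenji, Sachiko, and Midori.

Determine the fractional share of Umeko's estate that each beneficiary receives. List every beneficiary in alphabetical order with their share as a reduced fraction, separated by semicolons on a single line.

Hana 1

Only one parent, Hana, survives, so Hana takes the entire estate. The siblings take nothing because a surviving parent has priority.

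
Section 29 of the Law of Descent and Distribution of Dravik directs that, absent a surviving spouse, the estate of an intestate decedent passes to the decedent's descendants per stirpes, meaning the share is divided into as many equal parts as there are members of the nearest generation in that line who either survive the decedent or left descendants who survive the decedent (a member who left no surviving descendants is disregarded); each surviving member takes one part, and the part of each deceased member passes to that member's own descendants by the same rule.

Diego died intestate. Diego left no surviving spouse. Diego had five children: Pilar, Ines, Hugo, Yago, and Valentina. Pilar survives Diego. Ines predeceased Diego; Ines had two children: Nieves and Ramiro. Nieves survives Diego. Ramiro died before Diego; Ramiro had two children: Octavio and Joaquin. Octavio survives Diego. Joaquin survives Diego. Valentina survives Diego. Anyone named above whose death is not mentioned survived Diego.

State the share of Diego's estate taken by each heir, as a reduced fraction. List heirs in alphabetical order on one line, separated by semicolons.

There is no surviving spouse, so the entire estate passes to Diego's descendants per stirpes.
The estate is divided into 5 equal shares of 1/5 among Pilar, Ines, Hugo, Yago, Valentina.
Pilar is living and takes 1/5.
Ines predeceased; the 1/5 allotted to Ines's branch passes to Ines's issue by representation.
The 1/5 is divided into 2 equal shares of 1/10 among Nieves, Ramiro.
Nieves is living and takes 1/10.
Ramiro predeceased; the 1/10 allotted to Ramiro's branch passes to Ramiro's issue by representation.
The 1/10 is divided into 2 equal shares of 1/20 among Octavio, Joaquin.
Octavio is living and takes 1/20.
Joaquin is living and takes 1/20.
Hugo is living and takes 1/5.
Yago is living and takes 1/5.
Valentina is living and takes 1/5.

Hugo 1/5; Joaquin 1/20; Nieves 1/10; Octavio 1/20; Pilar 1/5; Valentina 1/5; Yago 1/5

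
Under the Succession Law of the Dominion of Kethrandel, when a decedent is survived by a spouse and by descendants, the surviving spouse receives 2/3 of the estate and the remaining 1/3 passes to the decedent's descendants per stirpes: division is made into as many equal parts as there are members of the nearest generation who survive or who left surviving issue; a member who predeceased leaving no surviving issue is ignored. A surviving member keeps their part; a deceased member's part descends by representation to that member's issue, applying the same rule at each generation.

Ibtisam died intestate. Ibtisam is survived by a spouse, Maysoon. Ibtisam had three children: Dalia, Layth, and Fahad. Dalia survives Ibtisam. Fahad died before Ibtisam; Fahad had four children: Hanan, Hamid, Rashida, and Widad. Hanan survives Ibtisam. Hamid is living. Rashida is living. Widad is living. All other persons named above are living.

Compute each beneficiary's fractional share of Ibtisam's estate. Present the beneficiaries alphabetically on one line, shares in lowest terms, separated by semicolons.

Dalia 1/9; Hamid 1/36; Hanan 1/36; Layth 1/9; Maysoon 2/3; Rashida 1/36; Widad 1/36

Maysoon, as surviving spouse, takes 2/3.
The remaining 1/3 passes to Ibtisam's descendants per stirpes.
The 1/3 is divided into 3 equal shares of 1/9 among Dalia, Layth, Fahad.
Dalia is living and takes 1/9.
Layth is living and takes 1/9.
Fahad predeceased; the 1/9 allotted to Fahad's branch passes to Fahad's issue by representation.
The 1/9 is divided into 4 equal shares of 1/36 among Hanan, Hamid, Rashida, Widad.
Hanan is living and takes 1/36.
Hamid is living and takes 1/36.
Rashida is living and takes 1/36.
Widad is living and takes 1/36.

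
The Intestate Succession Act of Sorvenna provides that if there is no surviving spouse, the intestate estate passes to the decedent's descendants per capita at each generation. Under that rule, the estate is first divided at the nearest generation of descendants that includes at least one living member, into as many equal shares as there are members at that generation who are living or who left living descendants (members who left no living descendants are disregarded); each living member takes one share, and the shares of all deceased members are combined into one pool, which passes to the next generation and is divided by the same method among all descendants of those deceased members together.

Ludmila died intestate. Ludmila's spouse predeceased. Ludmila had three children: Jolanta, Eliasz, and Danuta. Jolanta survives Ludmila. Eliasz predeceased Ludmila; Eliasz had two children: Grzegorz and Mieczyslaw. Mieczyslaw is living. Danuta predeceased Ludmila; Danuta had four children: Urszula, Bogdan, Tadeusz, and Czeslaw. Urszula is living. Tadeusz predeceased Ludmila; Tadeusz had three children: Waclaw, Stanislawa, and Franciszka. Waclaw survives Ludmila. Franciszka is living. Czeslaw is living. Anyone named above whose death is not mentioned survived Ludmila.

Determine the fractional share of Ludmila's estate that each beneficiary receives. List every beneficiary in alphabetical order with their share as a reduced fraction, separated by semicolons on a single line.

Bogdan 1/9; Czeslaw 1/9; Franciszka 1/27; Grzegorz 1/9; Jolanta 1/3; Mieczyslaw 1/9; Stanislawa 1/27; Urszula 1/9; Waclaw 1/27

There is no surviving spouse, so the entire estate passes to Ludmila's descendants per capita at each generation.
At generation 1 (Jolanta, Eliasz, Danuta) there are 3 shares of (1)/3 = 1/3 each.
Living: Jolanta — each takes 1/3.
Deceased: Eliasz and Danuta. Their combined 2/3 is pooled and carried to generation 2.
At generation 2 (Grzegorz, Mieczyslaw, Urszula, Bogdan, Tadeusz, Czeslaw) there are 6 shares of (2/3)/6 = 1/9 each.
Living: Grzegorz, Mieczyslaw, Urszula, Bogdan, and Czeslaw — each takes 1/9.
Deceased: Tadeusz. That 1/9 share is carried to generation 3.
At generation 3 (Waclaw, Stanislawa, Franciszka) there are 3 shares of (1/9)/3 = 1/27 each.
Living: Waclaw, Stanislawa, and Franciszka — each takes 1/27.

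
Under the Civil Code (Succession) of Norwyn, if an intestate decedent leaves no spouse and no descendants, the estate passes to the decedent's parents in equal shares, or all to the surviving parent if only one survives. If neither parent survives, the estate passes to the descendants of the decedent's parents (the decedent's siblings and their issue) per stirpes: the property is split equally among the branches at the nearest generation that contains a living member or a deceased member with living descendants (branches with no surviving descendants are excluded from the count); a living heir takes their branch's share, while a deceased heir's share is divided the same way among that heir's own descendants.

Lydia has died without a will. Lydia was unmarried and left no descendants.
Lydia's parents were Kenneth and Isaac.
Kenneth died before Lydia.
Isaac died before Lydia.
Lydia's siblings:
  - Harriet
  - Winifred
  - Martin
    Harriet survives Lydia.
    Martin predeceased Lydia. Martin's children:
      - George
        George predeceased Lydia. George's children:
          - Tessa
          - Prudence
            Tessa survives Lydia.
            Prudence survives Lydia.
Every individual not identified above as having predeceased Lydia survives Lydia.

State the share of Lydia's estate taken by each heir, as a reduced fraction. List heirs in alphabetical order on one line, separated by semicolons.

Neither parent survives and there are no descendants, so the estate passes to Lydia's siblings and their issue per stirpes.
The estate is divided into 3 equal shares of 1/3 among Harriet, Winifred, Martin.
Harriet is living and takes 1/3.
Winifred is living and takes 1/3.
Martin predeceased; the 1/3 allotted to Martin's branch passes to Martin's issue by representation.
George's line is the sole branch at this level, so the full 1/3 passes to George's issue by representation.
The 1/3 is divided into 2 equal shares of 1/6 among Tessa, Prudence.
Tessa is living and takes 1/6.
Prudence is living and takes 1/6.

Harriet 1/3; Prudence 1/6; Tessa 1/6; Winifred 1/3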